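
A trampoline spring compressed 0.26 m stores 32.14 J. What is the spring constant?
k = 2·PE/x² = 2·32.14/(0.26)² = 950.9 N/m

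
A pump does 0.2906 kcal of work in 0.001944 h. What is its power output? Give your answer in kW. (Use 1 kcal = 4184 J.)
Convert to SI: W = 1215.87 J, t = 6.9984 s
P = W/t = 1215.87/6.9984 = 173.735 W = 0.1737 kW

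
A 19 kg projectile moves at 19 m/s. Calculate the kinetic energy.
KE = ½mv² = ½(19)(19)² = 3429.5 J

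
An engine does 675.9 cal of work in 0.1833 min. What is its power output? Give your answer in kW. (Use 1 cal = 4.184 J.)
Convert to SI: W = 2827.97 J, t = 10.998 s
P = W/t = 2827.97/10.998 = 257.135 W = 0.2571 kW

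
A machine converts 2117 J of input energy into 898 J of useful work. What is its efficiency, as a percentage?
η = W_out/W_in = 898/2117 = 42.42%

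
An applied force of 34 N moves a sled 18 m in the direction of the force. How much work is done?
W = F·d = (34)(18) = 612.0 J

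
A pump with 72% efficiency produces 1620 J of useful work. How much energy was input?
W_in = W_out/η = 1620/0.72 = 2250 J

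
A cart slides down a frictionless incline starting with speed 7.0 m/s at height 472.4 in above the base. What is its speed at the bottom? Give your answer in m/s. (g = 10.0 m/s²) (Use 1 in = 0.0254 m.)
Convert to SI: v₀ = 7.0 m/s, h = 11.999 m
½mv₀² + mgh = ½mv² ⇒ v = √(v₀² + 2gh) = √(7.0² + 2·10.0·11.999) = 17.0 m/s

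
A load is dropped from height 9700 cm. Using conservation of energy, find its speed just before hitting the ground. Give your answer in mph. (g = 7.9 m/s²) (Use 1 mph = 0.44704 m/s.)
Convert to SI: h = 97.0 m
mgh = ½mv² ⇒ v = √(2gh) = √(2·7.9·97.0) = 39.1484 m/s = 87.57 mph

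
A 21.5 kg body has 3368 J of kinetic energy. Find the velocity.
v = √(2·KE/m) = √(2·3368/21.5) = 17.7 m/s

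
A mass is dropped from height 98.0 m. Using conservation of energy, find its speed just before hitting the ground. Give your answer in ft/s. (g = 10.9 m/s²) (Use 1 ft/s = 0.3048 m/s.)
mgh = ½mv² ⇒ v = √(2gh) = √(2·10.9·98.0) = 46.2212 m/s = 151.6 ft/s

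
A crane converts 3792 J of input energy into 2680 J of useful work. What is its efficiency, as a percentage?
η = W_out/W_in = 2680/3792 = 70.68%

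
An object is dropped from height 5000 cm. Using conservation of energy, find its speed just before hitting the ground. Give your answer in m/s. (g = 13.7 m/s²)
Convert to SI: h = 50.0 m
mgh = ½mv² ⇒ v = √(2gh) = √(2·13.7·50.0) = 37.01 m/s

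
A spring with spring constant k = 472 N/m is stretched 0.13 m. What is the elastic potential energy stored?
PE = ½kx² = ½(472)(0.13)² = 3.988 J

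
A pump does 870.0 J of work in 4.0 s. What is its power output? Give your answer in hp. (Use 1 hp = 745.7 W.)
P = W/t = 870.0/4.0 = 217.5 W = 0.2917 hp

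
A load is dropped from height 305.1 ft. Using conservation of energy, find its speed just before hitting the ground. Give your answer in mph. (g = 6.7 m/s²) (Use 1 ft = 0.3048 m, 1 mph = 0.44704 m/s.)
Convert to SI: h = 92.9945 m
mgh = ½mv² ⇒ v = √(2gh) = √(2·6.7·92.9945) = 35.3005 m/s = 78.96 mph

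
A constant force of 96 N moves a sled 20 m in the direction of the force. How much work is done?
W = F·d = (96)(20) = 1920 J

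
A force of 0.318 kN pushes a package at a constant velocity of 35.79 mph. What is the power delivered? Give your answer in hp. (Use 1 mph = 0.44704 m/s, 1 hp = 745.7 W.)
Convert to SI: F = 318.0 N, v = 15.9996 m/s
P = Fv = (318.0)(15.9996) = 5087.86 W = 6.823 hp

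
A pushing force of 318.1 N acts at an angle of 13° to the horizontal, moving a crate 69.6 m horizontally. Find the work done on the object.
W = F·d·cosθ = (318.1)(69.6)cos(13°) = 21570 J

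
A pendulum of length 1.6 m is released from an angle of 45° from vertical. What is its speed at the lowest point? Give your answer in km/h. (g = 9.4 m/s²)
h = L(1 − cosθ) = 1.6(1 − cos45°) = 0.468629 m
v = √(2gh) = √(2·9.4·0.468629) = 2.9682 m/s = 10.69 km/h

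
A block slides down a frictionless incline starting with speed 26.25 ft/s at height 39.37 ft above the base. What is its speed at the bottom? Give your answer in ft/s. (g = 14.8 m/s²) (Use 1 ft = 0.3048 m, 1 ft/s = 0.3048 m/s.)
Convert to SI: v₀ = 8.001 m/s, h = 12.0 m
½mv₀² + mgh = ½mv² ⇒ v = √(v₀² + 2gh) = √(8.001² + 2·14.8·12.0) = 20.4747 m/s = 67.17 ft/s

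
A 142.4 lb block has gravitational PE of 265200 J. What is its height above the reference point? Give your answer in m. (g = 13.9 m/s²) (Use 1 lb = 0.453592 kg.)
Convert to SI: m = 64.5915 kg, PE = 265200 J
h = PE/(mg) = 265200/(64.5915·13.9) = 295.4 m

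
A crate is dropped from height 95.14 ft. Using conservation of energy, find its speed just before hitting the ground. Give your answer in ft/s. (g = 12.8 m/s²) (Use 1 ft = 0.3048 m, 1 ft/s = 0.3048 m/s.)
Convert to SI: h = 28.9987 m
mgh = ½mv² ⇒ v = √(2gh) = √(2·12.8·28.9987) = 27.2464 m/s = 89.39 ft/s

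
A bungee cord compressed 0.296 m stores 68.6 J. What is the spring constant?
k = 2·PE/x² = 2·68.6/(0.296)² = 1566 N/m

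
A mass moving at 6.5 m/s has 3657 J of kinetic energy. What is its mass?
m = 2·KE/v² = 2·3657/(6.5)² = 173.1 kg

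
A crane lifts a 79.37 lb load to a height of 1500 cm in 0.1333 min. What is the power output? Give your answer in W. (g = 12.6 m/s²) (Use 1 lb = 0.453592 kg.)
Convert to SI: m = 36.0016 kg, h = 15.0 m, t = 7.998 s
P = mgh/t = (36.0016)(12.6)(15.0)/7.998 = 850.8 W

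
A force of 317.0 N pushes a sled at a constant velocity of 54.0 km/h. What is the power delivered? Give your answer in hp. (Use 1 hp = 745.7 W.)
Convert to SI: F = 317.0 N, v = 15.0 m/s
P = Fv = (317.0)(15.0) = 4755.0 W = 6.377 hp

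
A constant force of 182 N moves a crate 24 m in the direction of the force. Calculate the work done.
W = F·d = (182)(24) = 4368 J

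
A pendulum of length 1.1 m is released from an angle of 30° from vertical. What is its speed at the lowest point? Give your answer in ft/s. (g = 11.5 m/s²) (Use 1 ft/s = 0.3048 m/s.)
h = L(1 − cosθ) = 1.1(1 − cos30°) = 0.147372 m
v = √(2gh) = √(2·11.5·0.147372) = 1.84108 m/s = 6.04 ft/s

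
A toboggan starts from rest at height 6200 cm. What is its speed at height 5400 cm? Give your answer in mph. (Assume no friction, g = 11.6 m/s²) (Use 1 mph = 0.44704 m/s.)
Convert to SI: h₁−h₂ = 8.0 m
mgh₁ = mgh₂ + ½mv² ⇒ v = √(2g(h₁−h₂)) = √(2·11.6·8.0) = 13.6235 m/s = 30.47 mph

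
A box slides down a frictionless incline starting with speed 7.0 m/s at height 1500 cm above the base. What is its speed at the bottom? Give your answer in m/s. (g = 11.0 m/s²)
Convert to SI: v₀ = 7.0 m/s, h = 15.0 m
½mv₀² + mgh = ½mv² ⇒ v = √(v₀² + 2gh) = √(7.0² + 2·11.0·15.0) = 19.47 m/s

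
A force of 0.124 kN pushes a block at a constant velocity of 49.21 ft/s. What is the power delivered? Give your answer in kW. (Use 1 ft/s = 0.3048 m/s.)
Convert to SI: F = 124.0 N, v = 14.9992 m/s
P = Fv = (124.0)(14.9992) = 1859.9 W = 1.86 kW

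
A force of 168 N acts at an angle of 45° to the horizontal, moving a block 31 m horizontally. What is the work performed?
W = F·d·cosθ = (168)(31)cos(45°) = 3683 J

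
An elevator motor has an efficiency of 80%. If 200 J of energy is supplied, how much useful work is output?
W_out = η·W_in = 0.8·200 = 160.0 J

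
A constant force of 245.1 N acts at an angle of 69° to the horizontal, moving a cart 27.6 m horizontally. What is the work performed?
W = F·d·cosθ = (245.1)(27.6)cos(69°) = 2424 J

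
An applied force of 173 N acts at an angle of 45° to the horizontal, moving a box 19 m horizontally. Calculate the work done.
W = F·d·cosθ = (173)(19)cos(45°) = 2324 J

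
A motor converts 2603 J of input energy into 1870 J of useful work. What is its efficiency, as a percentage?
η = W_out/W_in = 1870/2603 = 71.84%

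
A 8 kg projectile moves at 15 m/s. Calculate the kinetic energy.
KE = ½mv² = ½(8)(15)² = 900.0 J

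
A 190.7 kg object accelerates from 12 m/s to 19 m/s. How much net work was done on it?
W = ΔKE = ½m(v₂² − v₁²) = ½(190.7)(19² − 12²) = 20690.95 J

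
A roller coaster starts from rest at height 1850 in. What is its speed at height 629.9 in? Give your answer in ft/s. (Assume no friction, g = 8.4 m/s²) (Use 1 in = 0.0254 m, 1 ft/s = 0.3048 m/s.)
Convert to SI: h₁−h₂ = 30.9905 m
mgh₁ = mgh₂ + ½mv² ⇒ v = √(2g(h₁−h₂)) = √(2·8.4·30.9905) = 22.8176 m/s = 74.86 ft/s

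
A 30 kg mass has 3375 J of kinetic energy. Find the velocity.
v = √(2·KE/m) = √(2·3375/30) = 15.0 m/s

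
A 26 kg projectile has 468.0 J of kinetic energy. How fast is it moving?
v = √(2·KE/m) = √(2·468.0/26) = 6.0 m/s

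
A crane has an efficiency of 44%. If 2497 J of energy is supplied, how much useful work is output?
W_out = η·W_in = 0.44·2497 = 1098.68 J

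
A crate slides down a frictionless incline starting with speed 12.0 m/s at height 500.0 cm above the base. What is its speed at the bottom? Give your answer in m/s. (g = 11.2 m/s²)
Convert to SI: v₀ = 12.0 m/s, h = 5.0 m
½mv₀² + mgh = ½mv² ⇒ v = √(v₀² + 2gh) = √(12.0² + 2·11.2·5.0) = 16.0 m/s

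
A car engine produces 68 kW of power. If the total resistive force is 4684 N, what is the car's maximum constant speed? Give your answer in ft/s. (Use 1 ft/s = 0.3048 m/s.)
P = Fv ⇒ v = P/F = 68000 W/4684.0 N = 14.5175 m/s = 47.63 ft/s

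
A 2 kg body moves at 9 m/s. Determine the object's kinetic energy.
KE = ½mv² = ½(2)(9)² = 81.0 J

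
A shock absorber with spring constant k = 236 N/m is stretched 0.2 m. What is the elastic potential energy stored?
PE = ½kx² = ½(236)(0.2)² = 4.72 J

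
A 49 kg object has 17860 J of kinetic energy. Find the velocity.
v = √(2·KE/m) = √(2·17860/49) = 27.0 m/s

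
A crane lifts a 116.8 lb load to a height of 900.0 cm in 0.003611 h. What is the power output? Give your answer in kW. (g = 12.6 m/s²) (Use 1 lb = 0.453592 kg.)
Convert to SI: m = 52.9795 kg, h = 9.0 m, t = 12.9996 s
P = mgh/t = (52.9795)(12.6)(9.0)/12.9996 = 462.159 W = 0.4622 kW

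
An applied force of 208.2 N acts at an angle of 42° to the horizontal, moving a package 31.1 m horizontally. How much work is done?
W = F·d·cosθ = (208.2)(31.1)cos(42°) = 4812 J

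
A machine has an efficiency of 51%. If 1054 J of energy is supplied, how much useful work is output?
W_out = η·W_in = 0.51·1054 = 537.54 J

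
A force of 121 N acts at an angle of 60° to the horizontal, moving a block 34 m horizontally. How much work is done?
W = F·d·cosθ = (121)(34)cos(60°) = 2057 J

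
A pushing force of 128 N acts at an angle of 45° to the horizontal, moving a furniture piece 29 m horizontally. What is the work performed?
W = F·d·cosθ = (128)(29)cos(45°) = 2625 J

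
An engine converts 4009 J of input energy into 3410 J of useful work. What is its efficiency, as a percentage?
η = W_out/W_in = 3410/4009 = 85.06%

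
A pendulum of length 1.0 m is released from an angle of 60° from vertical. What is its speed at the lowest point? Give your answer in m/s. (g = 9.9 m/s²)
h = L(1 − cosθ) = 1.0(1 − cos60°) = 0.5 m
v = √(2gh) = √(2·9.9·0.5) = 3.146 m/s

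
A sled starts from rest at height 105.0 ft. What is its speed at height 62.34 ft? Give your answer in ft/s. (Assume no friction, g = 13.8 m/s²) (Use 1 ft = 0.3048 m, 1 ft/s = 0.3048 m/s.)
Convert to SI: h₁−h₂ = 13.0028 m
mgh₁ = mgh₂ + ½mv² ⇒ v = √(2g(h₁−h₂)) = √(2·13.8·13.0028) = 18.944 m/s = 62.15 ft/s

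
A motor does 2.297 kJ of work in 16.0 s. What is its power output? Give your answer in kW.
Convert to SI: W = 2297.0 J, t = 16.0 s
P = W/t = 2297.0/16.0 = 143.563 W = 0.1436 kW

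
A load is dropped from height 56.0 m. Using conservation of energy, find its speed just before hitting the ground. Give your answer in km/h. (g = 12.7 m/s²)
mgh = ½mv² ⇒ v = √(2gh) = √(2·12.7·56.0) = 37.7147 m/s = 135.8 km/h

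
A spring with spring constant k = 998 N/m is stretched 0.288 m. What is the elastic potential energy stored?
PE = ½kx² = ½(998)(0.288)² = 41.39 J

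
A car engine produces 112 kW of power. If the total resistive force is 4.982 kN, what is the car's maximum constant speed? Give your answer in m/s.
Convert to SI: F = 4982.0 N
P = Fv ⇒ v = P/F = 112000 W/4982.0 N = 22.48 m/s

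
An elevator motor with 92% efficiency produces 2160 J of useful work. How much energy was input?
W_in = W_out/η = 2160/0.92 = 2348 J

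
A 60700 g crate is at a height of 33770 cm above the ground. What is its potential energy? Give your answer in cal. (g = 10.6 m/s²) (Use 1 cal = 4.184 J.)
Convert to SI: m = 60.7 kg, h = 337.7 m
PE = mgh = (60.7)(10.6)(337.7) = 217283 J = 51930 cal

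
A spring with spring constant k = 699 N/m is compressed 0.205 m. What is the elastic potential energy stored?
PE = ½kx² = ½(699)(0.205)² = 14.69 J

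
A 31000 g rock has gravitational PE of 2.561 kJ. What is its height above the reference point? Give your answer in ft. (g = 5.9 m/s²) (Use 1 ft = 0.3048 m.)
Convert to SI: m = 31.0 kg, PE = 2561.0 J
h = PE/(mg) = 2561.0/(31.0·5.9) = 14.0022 m = 45.94 ft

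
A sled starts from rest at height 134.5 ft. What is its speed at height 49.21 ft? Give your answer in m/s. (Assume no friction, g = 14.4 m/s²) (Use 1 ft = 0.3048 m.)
Convert to SI: h₁−h₂ = 25.9964 m
mgh₁ = mgh₂ + ½mv² ⇒ v = √(2g(h₁−h₂)) = √(2·14.4·25.9964) = 27.36 m/s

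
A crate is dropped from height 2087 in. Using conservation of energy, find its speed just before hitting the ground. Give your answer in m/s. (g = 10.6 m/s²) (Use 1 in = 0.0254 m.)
Convert to SI: h = 53.0098 m
mgh = ½mv² ⇒ v = √(2gh) = √(2·10.6·53.0098) = 33.52 m/s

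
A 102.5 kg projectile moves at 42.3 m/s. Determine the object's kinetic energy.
KE = ½mv² = ½(102.5)(42.3)² = 91700 J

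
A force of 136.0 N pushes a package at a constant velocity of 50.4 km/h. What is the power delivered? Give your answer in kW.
Convert to SI: F = 136.0 N, v = 14.0 m/s
P = Fv = (136.0)(14.0) = 1904.0 W = 1.904 kW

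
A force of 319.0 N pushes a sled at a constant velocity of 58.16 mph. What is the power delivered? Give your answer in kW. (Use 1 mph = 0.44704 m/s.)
Convert to SI: F = 319.0 N, v = 25.9998 m/s
P = Fv = (319.0)(25.9998) = 8293.95 W = 8.294 kW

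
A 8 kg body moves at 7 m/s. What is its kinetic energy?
KE = ½mv² = ½(8)(7)² = 196.0 J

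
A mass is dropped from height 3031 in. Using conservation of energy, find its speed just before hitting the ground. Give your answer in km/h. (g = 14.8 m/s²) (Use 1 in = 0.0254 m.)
Convert to SI: h = 76.9874 m
mgh = ½mv² ⇒ v = √(2gh) = √(2·14.8·76.9874) = 47.7371 m/s = 171.9 km/h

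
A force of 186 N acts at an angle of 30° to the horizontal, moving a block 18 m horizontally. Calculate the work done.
W = F·d·cosθ = (186)(18)cos(30°) = 2899 J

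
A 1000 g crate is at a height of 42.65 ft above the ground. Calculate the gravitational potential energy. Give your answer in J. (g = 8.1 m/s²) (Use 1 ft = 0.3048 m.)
Convert to SI: m = 1.0 kg, h = 12.9997 m
PE = mgh = (1.0)(8.1)(12.9997) = 105.3 J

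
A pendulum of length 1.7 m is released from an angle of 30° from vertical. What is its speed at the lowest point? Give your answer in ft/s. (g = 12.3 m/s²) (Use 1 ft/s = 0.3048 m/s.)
h = L(1 − cosθ) = 1.7(1 − cos30°) = 0.227757 m
v = √(2gh) = √(2·12.3·0.227757) = 2.36703 m/s = 7.766 ft/s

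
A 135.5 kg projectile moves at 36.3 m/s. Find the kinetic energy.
KE = ½mv² = ½(135.5)(36.3)² = 89270 J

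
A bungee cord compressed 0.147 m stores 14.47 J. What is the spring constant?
k = 2·PE/x² = 2·14.47/(0.147)² = 1339 N/m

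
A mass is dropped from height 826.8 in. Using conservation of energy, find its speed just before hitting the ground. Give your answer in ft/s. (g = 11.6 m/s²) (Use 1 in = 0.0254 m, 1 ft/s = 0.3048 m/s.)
Convert to SI: h = 21.0007 m
mgh = ½mv² ⇒ v = √(2gh) = √(2·11.6·21.0007) = 22.073 m/s = 72.42 ft/s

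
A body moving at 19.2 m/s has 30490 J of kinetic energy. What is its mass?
m = 2·KE/v² = 2·30490/(19.2)² = 165.4 kg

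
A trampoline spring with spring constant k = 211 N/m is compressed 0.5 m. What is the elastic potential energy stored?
PE = ½kx² = ½(211)(0.5)² = 26.38 J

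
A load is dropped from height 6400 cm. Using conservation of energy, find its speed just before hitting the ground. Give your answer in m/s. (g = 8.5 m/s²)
Convert to SI: h = 64.0 m
mgh = ½mv² ⇒ v = √(2gh) = √(2·8.5·64.0) = 32.98 m/s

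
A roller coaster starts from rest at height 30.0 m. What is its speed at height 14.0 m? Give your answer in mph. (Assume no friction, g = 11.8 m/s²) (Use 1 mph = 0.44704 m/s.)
mgh₁ = mgh₂ + ½mv² ⇒ v = √(2g(h₁−h₂)) = √(2·11.8·16.0) = 19.4319 m/s = 43.47 mph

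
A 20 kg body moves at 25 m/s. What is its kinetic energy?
KE = ½mv² = ½(20)(25)² = 6250.0 J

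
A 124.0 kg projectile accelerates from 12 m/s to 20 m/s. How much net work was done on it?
W = ΔKE = ½m(v₂² − v₁²) = ½(124.0)(20² − 12²) = 15872.0 J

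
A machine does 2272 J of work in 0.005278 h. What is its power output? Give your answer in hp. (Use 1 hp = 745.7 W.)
Convert to SI: W = 2272.0 J, t = 19.0008 s
P = W/t = 2272.0/19.0008 = 119.574 W = 0.1604 hp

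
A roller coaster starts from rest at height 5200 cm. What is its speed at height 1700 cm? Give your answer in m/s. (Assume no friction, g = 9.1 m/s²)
Convert to SI: h₁−h₂ = 35.0 m
mgh₁ = mgh₂ + ½mv² ⇒ v = √(2g(h₁−h₂)) = √(2·9.1·35.0) = 25.24 m/s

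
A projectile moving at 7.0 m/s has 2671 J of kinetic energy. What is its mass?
m = 2·KE/v² = 2·2671/(7.0)² = 109.0 kg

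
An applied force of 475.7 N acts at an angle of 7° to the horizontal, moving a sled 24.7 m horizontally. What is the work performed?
W = F·d·cosθ = (475.7)(24.7)cos(7°) = 11660 J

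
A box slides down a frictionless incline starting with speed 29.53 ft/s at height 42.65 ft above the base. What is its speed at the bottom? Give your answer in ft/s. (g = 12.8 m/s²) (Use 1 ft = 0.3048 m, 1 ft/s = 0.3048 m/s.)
Convert to SI: v₀ = 9.00074 m/s, h = 12.9997 m
½mv₀² + mgh = ½mv² ⇒ v = √(v₀² + 2gh) = √(9.00074² + 2·12.8·12.9997) = 20.3422 m/s = 66.74 ft/s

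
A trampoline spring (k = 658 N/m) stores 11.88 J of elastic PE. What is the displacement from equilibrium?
x = √(2·PE/k) = √(2·11.88/658) = 0.19 m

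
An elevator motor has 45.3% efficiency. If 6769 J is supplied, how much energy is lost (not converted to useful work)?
W_lost = W_in(1 − η) = 6769·(1 − 0.453) = 3703 J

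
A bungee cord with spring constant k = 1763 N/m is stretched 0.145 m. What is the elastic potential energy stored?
PE = ½kx² = ½(1763)(0.145)² = 18.53 J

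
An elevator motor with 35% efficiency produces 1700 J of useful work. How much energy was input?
W_in = W_out/η = 1700/0.35 = 4857 J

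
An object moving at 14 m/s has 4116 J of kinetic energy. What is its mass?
m = 2·KE/v² = 2·4116/(14)² = 42.0 kg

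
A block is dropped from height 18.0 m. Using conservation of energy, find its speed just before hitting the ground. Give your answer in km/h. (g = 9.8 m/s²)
mgh = ½mv² ⇒ v = √(2gh) = √(2·9.8·18.0) = 18.783 m/s = 67.62 km/h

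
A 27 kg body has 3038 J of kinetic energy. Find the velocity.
v = √(2·KE/m) = √(2·3038/27) = 15.0 m/s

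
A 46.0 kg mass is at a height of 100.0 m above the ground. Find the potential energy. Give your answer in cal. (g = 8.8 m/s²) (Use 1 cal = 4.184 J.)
PE = mgh = (46.0)(8.8)(100.0) = 40480.0 J = 9675 cal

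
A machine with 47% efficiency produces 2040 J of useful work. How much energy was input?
W_in = W_out/η = 2040/0.47 = 4340 J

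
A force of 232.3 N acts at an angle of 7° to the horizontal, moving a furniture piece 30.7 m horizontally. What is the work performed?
W = F·d·cosθ = (232.3)(30.7)cos(7°) = 7078 J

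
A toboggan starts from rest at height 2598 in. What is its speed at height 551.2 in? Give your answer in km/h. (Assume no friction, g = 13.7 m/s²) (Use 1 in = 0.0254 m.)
Convert to SI: h₁−h₂ = 51.9887 m
mgh₁ = mgh₂ + ½mv² ⇒ v = √(2g(h₁−h₂)) = √(2·13.7·51.9887) = 37.7424 m/s = 135.9 km/h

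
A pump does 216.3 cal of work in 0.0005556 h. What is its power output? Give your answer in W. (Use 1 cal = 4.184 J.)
Convert to SI: W = 904.999 J, t = 2.00016 s
P = W/t = 904.999/2.00016 = 452.5 W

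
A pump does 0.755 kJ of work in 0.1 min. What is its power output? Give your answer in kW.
Convert to SI: W = 755.0 J, t = 6.0 s
P = W/t = 755.0/6.0 = 125.833 W = 0.1258 kW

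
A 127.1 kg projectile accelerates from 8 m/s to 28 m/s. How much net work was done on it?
W = ΔKE = ½m(v₂² − v₁²) = ½(127.1)(28² − 8²) = 45756.0 J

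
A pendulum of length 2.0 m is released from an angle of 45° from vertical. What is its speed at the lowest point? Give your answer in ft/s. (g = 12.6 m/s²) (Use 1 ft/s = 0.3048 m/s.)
h = L(1 − cosθ) = 2.0(1 − cos45°) = 0.585786 m
v = √(2gh) = √(2·12.6·0.585786) = 3.84211 m/s = 12.61 ft/s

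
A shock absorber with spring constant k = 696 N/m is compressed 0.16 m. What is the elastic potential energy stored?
PE = ½kx² = ½(696)(0.16)² = 8.909 J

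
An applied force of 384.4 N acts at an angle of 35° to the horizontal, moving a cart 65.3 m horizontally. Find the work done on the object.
W = F·d·cosθ = (384.4)(65.3)cos(35°) = 20560 J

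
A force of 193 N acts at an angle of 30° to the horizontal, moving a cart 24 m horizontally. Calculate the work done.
W = F·d·cosθ = (193)(24)cos(30°) = 4011 J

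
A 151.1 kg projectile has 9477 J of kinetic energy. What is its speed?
v = √(2·KE/m) = √(2·9477/151.1) = 11.2 m/s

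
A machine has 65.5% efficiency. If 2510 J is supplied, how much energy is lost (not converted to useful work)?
W_lost = W_in(1 − η) = 2510·(1 − 0.655) = 866.0 J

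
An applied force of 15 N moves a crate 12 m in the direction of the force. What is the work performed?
W = F·d = (15)(12) = 180.0 J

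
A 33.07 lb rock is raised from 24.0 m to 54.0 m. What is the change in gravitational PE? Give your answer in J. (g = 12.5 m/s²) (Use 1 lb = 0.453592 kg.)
Convert to SI: m = 15.0003 kg, Δh = 30.0 m
ΔPE = mgΔh = (15.0003)(12.5)(30.0) = 5625 J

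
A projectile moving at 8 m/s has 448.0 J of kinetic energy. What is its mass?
m = 2·KE/v² = 2·448.0/(8)² = 14.0 kg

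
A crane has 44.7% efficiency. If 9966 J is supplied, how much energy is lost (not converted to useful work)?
W_lost = W_in(1 − η) = 9966·(1 − 0.447) = 5511 J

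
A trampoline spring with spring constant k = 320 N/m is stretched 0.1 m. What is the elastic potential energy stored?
PE = ½kx² = ½(320)(0.1)² = 1.6 J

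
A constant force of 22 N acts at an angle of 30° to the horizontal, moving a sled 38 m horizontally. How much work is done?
W = F·d·cosθ = (22)(38)cos(30°) = 724.0 J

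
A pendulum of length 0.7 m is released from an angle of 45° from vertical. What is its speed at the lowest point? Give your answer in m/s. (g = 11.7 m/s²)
h = L(1 − cosθ) = 0.7(1 − cos45°) = 0.205025 m
v = √(2gh) = √(2·11.7·0.205025) = 2.19 m/s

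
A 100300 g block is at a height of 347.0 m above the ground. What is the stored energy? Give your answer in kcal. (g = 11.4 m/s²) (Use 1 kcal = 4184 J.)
Convert to SI: m = 100.3 kg, h = 347.0 m
PE = mgh = (100.3)(11.4)(347.0) = 396767 J = 94.83 kcal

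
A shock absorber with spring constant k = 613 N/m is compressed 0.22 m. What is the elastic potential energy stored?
PE = ½kx² = ½(613)(0.22)² = 14.83 J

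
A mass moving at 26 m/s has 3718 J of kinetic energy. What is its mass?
m = 2·KE/v² = 2·3718/(26)² = 11.0 kg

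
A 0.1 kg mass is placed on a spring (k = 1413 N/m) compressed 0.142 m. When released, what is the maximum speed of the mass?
½kx² = ½mv² ⇒ v = x√(k/m) = (0.142)√(1413/0.1) = 16.88 m/s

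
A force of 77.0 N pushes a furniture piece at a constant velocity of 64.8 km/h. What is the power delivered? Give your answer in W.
Convert to SI: F = 77.0 N, v = 18.0 m/s
P = Fv = (77.0)(18.0) = 1386 W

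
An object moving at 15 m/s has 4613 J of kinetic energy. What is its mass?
m = 2·KE/v² = 2·4613/(15)² = 41.0 kg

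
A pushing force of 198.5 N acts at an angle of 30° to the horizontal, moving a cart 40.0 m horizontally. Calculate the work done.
W = F·d·cosθ = (198.5)(40.0)cos(30°) = 6876 J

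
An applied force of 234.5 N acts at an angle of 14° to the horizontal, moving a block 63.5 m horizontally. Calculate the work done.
W = F·d·cosθ = (234.5)(63.5)cos(14°) = 14450 J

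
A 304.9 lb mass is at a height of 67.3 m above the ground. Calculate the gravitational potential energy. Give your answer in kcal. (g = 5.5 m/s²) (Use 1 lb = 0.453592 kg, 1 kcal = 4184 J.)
Convert to SI: m = 138.3 kg, h = 67.3 m
PE = mgh = (138.3)(5.5)(67.3) = 51191.8 J = 12.24 kcal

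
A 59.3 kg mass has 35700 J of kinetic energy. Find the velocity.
v = √(2·KE/m) = √(2·35700/59.3) = 34.7 m/s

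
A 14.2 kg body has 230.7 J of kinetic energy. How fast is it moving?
v = √(2·KE/m) = √(2·230.7/14.2) = 5.7 m/s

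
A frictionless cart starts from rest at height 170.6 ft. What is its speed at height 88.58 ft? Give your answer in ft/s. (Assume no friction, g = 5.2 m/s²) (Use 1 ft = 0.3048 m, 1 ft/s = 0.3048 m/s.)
Convert to SI: h₁−h₂ = 24.9997 m
mgh₁ = mgh₂ + ½mv² ⇒ v = √(2g(h₁−h₂)) = √(2·5.2·24.9997) = 16.1244 m/s = 52.9 ft/s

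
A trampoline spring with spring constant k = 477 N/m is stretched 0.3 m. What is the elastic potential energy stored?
PE = ½kx² = ½(477)(0.3)² = 21.47 J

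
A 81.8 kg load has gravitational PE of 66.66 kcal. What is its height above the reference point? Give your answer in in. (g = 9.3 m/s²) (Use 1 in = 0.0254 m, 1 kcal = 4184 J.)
Convert to SI: m = 81.8 kg, PE = 278905 J
h = PE/(mg) = 278905/(81.8·9.3) = 366.624 m = 14430 in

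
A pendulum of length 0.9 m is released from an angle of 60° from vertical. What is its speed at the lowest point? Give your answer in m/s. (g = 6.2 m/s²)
h = L(1 − cosθ) = 0.9(1 − cos60°) = 0.45 m
v = √(2gh) = √(2·6.2·0.45) = 2.362 m/s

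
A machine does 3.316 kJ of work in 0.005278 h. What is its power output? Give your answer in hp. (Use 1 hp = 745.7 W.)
Convert to SI: W = 3316.0 J, t = 19.0008 s
P = W/t = 3316.0/19.0008 = 174.519 W = 0.234 hp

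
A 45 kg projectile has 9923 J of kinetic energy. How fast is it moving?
v = √(2·KE/m) = √(2·9923/45) = 21.0 m/s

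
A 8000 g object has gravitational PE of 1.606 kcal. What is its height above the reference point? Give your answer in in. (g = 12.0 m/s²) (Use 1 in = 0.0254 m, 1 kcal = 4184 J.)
Convert to SI: m = 8.0 kg, PE = 6719.5 J
h = PE/(mg) = 6719.5/(8.0·12.0) = 69.9948 m = 2756 in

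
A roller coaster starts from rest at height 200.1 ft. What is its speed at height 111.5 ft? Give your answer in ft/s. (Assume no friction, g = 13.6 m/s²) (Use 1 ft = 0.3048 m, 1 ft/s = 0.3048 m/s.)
Convert to SI: h₁−h₂ = 27.0053 m
mgh₁ = mgh₂ + ½mv² ⇒ v = √(2g(h₁−h₂)) = √(2·13.6·27.0053) = 27.1025 m/s = 88.92 ft/s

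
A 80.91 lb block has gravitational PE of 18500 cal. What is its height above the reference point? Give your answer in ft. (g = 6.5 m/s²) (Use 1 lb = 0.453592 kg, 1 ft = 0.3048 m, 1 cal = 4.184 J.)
Convert to SI: m = 36.7001 kg, PE = 77404.0 J
h = PE/(mg) = 77404.0/(36.7001·6.5) = 324.476 m = 1065 ft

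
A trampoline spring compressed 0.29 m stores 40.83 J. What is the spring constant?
k = 2·PE/x² = 2·40.83/(0.29)² = 971.0 N/m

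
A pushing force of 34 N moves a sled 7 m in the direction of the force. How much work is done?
W = F·d = (34)(7) = 238.0 J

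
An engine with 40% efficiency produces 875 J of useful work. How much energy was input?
W_in = W_out/η = 875/0.4 = 2188 J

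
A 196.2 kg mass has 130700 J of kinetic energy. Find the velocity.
v = √(2·KE/m) = √(2·130700/196.2) = 36.5 m/s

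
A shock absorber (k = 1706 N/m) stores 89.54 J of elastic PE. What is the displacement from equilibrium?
x = √(2·PE/k) = √(2·89.54/1706) = 0.324 m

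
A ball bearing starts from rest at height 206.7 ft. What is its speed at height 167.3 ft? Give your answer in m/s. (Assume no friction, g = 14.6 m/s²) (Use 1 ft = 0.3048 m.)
Convert to SI: h₁−h₂ = 12.0091 m
mgh₁ = mgh₂ + ½mv² ⇒ v = √(2g(h₁−h₂)) = √(2·14.6·12.0091) = 18.73 m/s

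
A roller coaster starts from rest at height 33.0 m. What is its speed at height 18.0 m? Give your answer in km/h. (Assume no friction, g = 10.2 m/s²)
mgh₁ = mgh₂ + ½mv² ⇒ v = √(2g(h₁−h₂)) = √(2·10.2·15.0) = 17.4929 m/s = 62.97 km/h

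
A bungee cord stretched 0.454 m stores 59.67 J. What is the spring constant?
k = 2·PE/x² = 2·59.67/(0.454)² = 579.0 N/m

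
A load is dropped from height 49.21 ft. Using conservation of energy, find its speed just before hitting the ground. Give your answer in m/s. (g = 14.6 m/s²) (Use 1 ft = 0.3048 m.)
Convert to SI: h = 14.9992 m
mgh = ½mv² ⇒ v = √(2gh) = √(2·14.6·14.9992) = 20.93 m/s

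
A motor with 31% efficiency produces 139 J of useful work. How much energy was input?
W_in = W_out/η = 139/0.31 = 448.4 J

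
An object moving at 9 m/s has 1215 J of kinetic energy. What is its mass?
m = 2·KE/v² = 2·1215/(9)² = 30.0 kg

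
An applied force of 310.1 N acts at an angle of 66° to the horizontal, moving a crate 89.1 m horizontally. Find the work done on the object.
W = F·d·cosθ = (310.1)(89.1)cos(66°) = 11240 J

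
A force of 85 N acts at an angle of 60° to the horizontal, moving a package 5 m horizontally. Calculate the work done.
W = F·d·cosθ = (85)(5)cos(60°) = 212.5 J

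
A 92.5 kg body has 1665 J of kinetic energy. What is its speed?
v = √(2·KE/m) = √(2·1665/92.5) = 6.0 m/s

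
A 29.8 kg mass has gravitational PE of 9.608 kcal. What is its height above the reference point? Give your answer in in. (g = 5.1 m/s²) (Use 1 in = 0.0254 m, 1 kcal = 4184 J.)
Convert to SI: m = 29.8 kg, PE = 40199.9 J
h = PE/(mg) = 40199.9/(29.8·5.1) = 264.508 m = 10410 in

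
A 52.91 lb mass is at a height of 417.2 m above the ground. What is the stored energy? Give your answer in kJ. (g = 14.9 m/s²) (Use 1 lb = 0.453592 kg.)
Convert to SI: m = 23.9996 kg, h = 417.2 m
PE = mgh = (23.9996)(14.9)(417.2) = 149188 J = 149.2 kJ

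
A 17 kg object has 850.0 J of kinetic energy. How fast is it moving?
v = √(2·KE/m) = √(2·850.0/17) = 10.0 m/s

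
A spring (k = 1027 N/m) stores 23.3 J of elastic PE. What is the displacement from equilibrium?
x = √(2·PE/k) = √(2·23.3/1027) = 0.213 m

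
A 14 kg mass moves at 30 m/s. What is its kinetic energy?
KE = ½mv² = ½(14)(30)² = 6300.0 J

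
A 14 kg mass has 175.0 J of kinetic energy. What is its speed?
v = √(2·KE/m) = √(2·175.0/14) = 5.0 m/s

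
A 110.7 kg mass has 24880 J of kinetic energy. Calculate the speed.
v = √(2·KE/m) = √(2·24880/110.7) = 21.2 m/s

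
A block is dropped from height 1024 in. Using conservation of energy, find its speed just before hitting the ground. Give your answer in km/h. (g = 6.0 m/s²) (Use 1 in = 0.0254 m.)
Convert to SI: h = 26.0096 m
mgh = ½mv² ⇒ v = √(2gh) = √(2·6.0·26.0096) = 17.6668 m/s = 63.6 km/h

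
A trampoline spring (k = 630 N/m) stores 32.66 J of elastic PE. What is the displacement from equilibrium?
x = √(2·PE/k) = √(2·32.66/630) = 0.322 m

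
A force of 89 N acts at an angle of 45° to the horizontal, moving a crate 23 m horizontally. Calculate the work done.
W = F·d·cosθ = (89)(23)cos(45°) = 1447 J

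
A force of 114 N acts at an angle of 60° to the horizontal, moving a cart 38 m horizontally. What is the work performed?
W = F·d·cosθ = (114)(38)cos(60°) = 2166 J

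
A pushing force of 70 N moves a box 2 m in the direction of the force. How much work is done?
W = F·d = (70)(2) = 140.0 J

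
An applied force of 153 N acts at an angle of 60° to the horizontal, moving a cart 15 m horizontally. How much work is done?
W = F·d·cosθ = (153)(15)cos(60°) = 1148 J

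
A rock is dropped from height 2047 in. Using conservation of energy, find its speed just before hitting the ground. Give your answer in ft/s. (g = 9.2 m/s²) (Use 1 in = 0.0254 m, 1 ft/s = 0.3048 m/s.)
Convert to SI: h = 51.9938 m
mgh = ½mv² ⇒ v = √(2gh) = √(2·9.2·51.9938) = 30.9303 m/s = 101.5 ft/s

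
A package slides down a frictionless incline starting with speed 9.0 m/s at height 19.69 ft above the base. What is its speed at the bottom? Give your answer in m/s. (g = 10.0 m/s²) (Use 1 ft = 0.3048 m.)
Convert to SI: v₀ = 9.0 m/s, h = 6.00151 m
½mv₀² + mgh = ½mv² ⇒ v = √(v₀² + 2gh) = √(9.0² + 2·10.0·6.00151) = 14.18 m/s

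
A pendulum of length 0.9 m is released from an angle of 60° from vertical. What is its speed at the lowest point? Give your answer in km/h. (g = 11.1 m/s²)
h = L(1 − cosθ) = 0.9(1 − cos60°) = 0.45 m
v = √(2gh) = √(2·11.1·0.45) = 3.1607 m/s = 11.38 km/h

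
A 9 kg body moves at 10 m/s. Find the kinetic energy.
KE = ½mv² = ½(9)(10)² = 450.0 J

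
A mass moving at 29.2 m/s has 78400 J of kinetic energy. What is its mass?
m = 2·KE/v² = 2·78400/(29.2)² = 183.9 kg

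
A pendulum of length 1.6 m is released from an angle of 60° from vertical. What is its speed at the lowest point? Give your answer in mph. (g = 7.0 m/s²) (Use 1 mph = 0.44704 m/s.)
h = L(1 − cosθ) = 1.6(1 − cos60°) = 0.8 m
v = √(2gh) = √(2·7.0·0.8) = 3.34664 m/s = 7.486 mph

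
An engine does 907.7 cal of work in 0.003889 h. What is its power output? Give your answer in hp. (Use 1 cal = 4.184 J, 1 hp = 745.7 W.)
Convert to SI: W = 3797.82 J, t = 14.0004 s
P = W/t = 3797.82/14.0004 = 271.265 W = 0.3638 hp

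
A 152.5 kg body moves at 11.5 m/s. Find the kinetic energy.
KE = ½mv² = ½(152.5)(11.5)² = 10080 J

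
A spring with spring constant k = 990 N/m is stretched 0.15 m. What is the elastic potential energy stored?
PE = ½kx² = ½(990)(0.15)² = 11.14 J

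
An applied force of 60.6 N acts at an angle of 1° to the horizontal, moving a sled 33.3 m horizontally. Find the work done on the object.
W = F·d·cosθ = (60.6)(33.3)cos(1°) = 2018 J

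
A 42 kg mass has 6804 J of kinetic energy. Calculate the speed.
v = √(2·KE/m) = √(2·6804/42) = 18.0 m/s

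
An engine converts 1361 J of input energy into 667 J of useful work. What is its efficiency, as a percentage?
η = W_out/W_in = 667/1361 = 49.01%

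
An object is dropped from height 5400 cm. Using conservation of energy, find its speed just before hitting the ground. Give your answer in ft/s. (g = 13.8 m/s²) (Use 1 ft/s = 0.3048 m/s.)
Convert to SI: h = 54.0 m
mgh = ½mv² ⇒ v = √(2gh) = √(2·13.8·54.0) = 38.6057 m/s = 126.7 ft/s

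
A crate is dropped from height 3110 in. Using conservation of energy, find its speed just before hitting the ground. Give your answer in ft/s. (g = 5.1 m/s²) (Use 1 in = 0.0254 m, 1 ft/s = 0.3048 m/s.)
Convert to SI: h = 78.994 m
mgh = ½mv² ⇒ v = √(2gh) = √(2·5.1·78.994) = 28.3855 m/s = 93.13 ft/s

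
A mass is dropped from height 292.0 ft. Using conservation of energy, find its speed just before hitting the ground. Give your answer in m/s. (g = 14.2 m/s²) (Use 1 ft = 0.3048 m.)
Convert to SI: h = 89.0016 m
mgh = ½mv² ⇒ v = √(2gh) = √(2·14.2·89.0016) = 50.28 m/s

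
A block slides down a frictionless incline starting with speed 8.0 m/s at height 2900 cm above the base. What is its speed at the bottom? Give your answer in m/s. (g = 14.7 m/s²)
Convert to SI: v₀ = 8.0 m/s, h = 29.0 m
½mv₀² + mgh = ½mv² ⇒ v = √(v₀² + 2gh) = √(8.0² + 2·14.7·29.0) = 30.28 m/s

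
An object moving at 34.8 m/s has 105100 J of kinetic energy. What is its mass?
m = 2·KE/v² = 2·105100/(34.8)² = 173.6 kg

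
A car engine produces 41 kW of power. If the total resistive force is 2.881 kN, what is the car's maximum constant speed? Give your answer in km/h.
Convert to SI: F = 2881.0 N
P = Fv ⇒ v = P/F = 41000 W/2881.0 N = 14.2312 m/s = 51.23 km/h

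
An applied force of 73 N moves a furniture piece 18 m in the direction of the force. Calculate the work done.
W = F·d = (73)(18) = 1314 J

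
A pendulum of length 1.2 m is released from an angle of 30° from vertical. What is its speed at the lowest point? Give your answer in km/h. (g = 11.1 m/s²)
h = L(1 − cosθ) = 1.2(1 − cos30°) = 0.16077 m
v = √(2gh) = √(2·11.1·0.16077) = 1.8892 m/s = 6.801 km/h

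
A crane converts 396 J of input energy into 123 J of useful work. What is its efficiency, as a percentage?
η = W_out/W_in = 123/396 = 31.06%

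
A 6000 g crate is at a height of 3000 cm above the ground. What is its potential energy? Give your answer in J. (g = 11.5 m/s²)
Convert to SI: m = 6.0 kg, h = 30.0 m
PE = mgh = (6.0)(11.5)(30.0) = 2070 J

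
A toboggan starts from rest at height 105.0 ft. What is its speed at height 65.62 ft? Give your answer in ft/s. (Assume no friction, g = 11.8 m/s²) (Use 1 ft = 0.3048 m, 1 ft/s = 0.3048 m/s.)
Convert to SI: h₁−h₂ = 12.003 m
mgh₁ = mgh₂ + ½mv² ⇒ v = √(2g(h₁−h₂)) = √(2·11.8·12.003) = 16.8307 m/s = 55.22 ft/s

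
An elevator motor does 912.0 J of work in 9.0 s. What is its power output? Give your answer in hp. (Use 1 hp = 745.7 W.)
P = W/t = 912.0/9.0 = 101.333 W = 0.1359 hp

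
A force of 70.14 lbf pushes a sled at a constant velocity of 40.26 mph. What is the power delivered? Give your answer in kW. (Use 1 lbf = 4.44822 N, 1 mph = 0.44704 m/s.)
Convert to SI: F = 311.998 N, v = 17.9978 m/s
P = Fv = (311.998)(17.9978) = 5615.29 W = 5.615 kW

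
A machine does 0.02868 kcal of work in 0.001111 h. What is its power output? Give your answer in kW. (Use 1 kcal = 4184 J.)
Convert to SI: W = 119.997 J, t = 3.9996 s
P = W/t = 119.997/3.9996 = 30.0023 W = 0.03 kW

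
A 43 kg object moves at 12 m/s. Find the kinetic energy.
KE = ½mv² = ½(43)(12)² = 3096.0 J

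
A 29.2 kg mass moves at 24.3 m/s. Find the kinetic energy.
KE = ½mv² = ½(29.2)(24.3)² = 8621 J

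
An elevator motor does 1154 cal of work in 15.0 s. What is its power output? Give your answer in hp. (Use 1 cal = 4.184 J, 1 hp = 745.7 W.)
Convert to SI: W = 4828.34 J, t = 15.0 s
P = W/t = 4828.34/15.0 = 321.889 W = 0.4317 hp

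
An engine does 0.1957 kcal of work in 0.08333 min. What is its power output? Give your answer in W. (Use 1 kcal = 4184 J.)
Convert to SI: W = 818.809 J, t = 4.9998 s
P = W/t = 818.809/4.9998 = 163.8 W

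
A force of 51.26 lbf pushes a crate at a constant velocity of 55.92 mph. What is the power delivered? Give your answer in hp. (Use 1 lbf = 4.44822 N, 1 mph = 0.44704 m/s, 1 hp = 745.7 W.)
Convert to SI: F = 228.016 N, v = 24.9985 m/s
P = Fv = (228.016)(24.9985) = 5700.05 W = 7.644 hp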